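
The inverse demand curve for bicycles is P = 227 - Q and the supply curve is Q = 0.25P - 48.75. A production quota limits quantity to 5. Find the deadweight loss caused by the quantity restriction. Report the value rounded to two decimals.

Rewriting supply in inverse form: P = 195 + 4Q.
Without the quota, 227 - Q = 195 + 4Q gives Q* = 6.4.
At Q = 5 the demand price is 227 - (5) = 222 and the supply price is 195 + 4(5) = 215.
DWL = (1/2)(gap between curves at 5) x (Q* - 5) = (1/2)(7)(1.4) = 4.9.

4.90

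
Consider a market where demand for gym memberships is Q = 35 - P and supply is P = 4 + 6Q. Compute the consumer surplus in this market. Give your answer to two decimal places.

9.81

Rewriting demand in inverse form: P = 35 - Q.
Equilibrium: 35 - Q = 4 + 6Q, so Q* = 4.4286 and P* = 30.5714.
Consumer surplus is the triangle under demand above P*: (1/2)(4.4286)(35 - 30.5714) = (1/2)(4.4286)(4.4286) = 9.8061.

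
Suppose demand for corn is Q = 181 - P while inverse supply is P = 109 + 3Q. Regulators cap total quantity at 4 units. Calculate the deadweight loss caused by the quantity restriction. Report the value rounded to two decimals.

Rewriting demand in inverse form: P = 181 - Q.
Without the quota, 181 - Q = 109 + 3Q gives Q* = 18.
At Q = 4 the demand price is 181 - (4) = 177 and the supply price is 109 + 3(4) = 121.
DWL = (1/2)(gap between curves at 4) x (Q* - 4) = (1/2)(56)(14) = 392.

392.00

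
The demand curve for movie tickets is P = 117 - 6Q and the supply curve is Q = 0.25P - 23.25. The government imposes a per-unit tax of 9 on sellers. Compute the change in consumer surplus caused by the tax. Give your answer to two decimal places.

Rewriting supply in inverse form: P = 93 + 4Q.
Pre-tax equilibrium: 117 - 6Q = 93 + 4Q gives Q* = 2.4, P* = 102.6.
A tax on sellers shifts supply up by 9: 117 - 6Q = 93 + 4Q + 9, so Q_t = 1.5. Buyers pay P_b = 108; sellers receive P_s = P_b - 9 = 99.
Consumers lose the trapezoid between P* and P_b out to Q_t plus the triangle from Q_t to Q*: change in CS = 6.75 - 17.28 = -10.53.

-10.53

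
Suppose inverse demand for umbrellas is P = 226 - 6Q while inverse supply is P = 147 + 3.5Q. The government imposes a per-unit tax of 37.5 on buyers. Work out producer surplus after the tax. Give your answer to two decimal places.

33.40

Without the tax, 226 - 6Q = 147 + 3.5Q so Q* = 8.3158 and P* = 176.1053.
With the tax, buyers' net willingness to pay falls by 37.5: (226 - 37.5) - 6Q = 147 + 3.5Q, so Q_t = 4.3684. Buyers pay P_b = 199.7895; sellers receive P_s = P_b - 37.5 = 162.2895.
Producer surplus is the triangle above supply below P_s: (1/2)(4.3684)(162.2895 - 147) = 33.3954.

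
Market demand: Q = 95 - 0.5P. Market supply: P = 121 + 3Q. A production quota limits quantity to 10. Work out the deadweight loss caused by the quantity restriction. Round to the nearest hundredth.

Rewriting demand in inverse form: P = 190 - 2Q.
Without the quota, 190 - 2Q = 121 + 3Q gives Q* = 13.8.
At Q = 10 the demand price is 190 - 2(10) = 170 and the supply price is 121 + 3(10) = 151.
DWL = (1/2)(gap between curves at 10) x (Q* - 10) = (1/2)(19)(3.8) = 36.1.

36.10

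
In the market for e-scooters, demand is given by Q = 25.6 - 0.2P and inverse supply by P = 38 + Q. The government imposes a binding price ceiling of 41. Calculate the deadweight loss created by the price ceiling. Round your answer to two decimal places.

Rewriting demand in inverse form: P = 128 - 5Q.
Free-market equilibrium: 128 - 5Q = 38 + Q gives Q* = 15, P* = 53.
At P = 41, sellers supply (41 - 38)/1 = 3 while buyers want more, so the quantity traded is 3 at price 41.
The lost-trades triangle has base Q* - 3 = 12 and height equal to the gap between the curves at Q = 3, which is 113 - 41 = 72. DWL = (1/2)(12)(72) = 432.

432.00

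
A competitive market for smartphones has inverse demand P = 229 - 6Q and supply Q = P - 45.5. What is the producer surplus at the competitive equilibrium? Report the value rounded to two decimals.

Rewriting supply in inverse form: P = 45.5 + Q.
Set 229 - 6Q = 45.5 + Q, which gives 183.5 = 7Q, so Q* = 26.2143 and P* = 229 - 6(26.2143) = 71.7143.
PS is the area between P* and the supply curve from 0 to Q*: (1/2)(26.2143)(26.2143) = 343.5944.

343.59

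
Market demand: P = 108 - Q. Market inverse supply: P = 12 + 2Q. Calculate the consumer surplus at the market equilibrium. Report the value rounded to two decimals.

512.00

Set 108 - Q = 12 + 2Q, which gives 96 = 3Q, so Q* = 32 and P* = 108 - (32) = 76.
CS is the area between the demand curve and P* from 0 to Q*: (1/2)(32)(32) = 512.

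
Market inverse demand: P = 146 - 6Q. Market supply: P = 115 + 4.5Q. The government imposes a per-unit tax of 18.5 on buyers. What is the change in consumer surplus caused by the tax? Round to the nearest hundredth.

-21.90

Without the tax, 146 - 6Q = 115 + 4.5Q so Q* = 2.9524 and P* = 128.2857.
A tax on buyers shifts demand down by 18.5: (146 - 18.5) - 6Q = 115 + 4.5Q, so Q_t = 1.1905. Buyers pay P_b = 138.8571; sellers receive P_s = P_b - 18.5 = 120.3571.
CS falls from (1/2)(2.9524)(17.7143) = 26.1497 to (1/2)(1.1905)(7.1429) = 4.2517, a change of -21.898.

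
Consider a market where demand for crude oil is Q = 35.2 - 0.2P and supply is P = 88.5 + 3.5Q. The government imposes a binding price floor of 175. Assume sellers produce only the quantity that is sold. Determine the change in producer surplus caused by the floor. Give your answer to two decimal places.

-168.22

Rewriting demand in inverse form: P = 176 - 5Q.
Without the control, 176 - 5Q = 88.5 + 3.5Q so Q* = 10.2941 and P* = 124.5294.
At P = 175, buyers demand (176 - 175)/5 = 0.2 while sellers would supply more, so the quantity traded is 0.2 at price 175.
PS goes from (1/2)(10.2941)(36.0294) = 185.4455 to 17.23 (computed as (175 - 88.5)(0.2) - (1/2)(3.5)(0.2)^2), a change of -168.2155.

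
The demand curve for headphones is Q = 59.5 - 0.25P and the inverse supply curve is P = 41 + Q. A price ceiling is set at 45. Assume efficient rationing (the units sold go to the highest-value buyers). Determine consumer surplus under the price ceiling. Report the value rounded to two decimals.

Rewriting demand in inverse form: P = 238 - 4Q.
Without the control, 238 - 4Q = 41 + Q so Q* = 39.4 and P* = 80.4.
At P = 45, sellers supply (45 - 41)/1 = 4 while buyers want more, so the quantity traded is 4 at price 45.
The demand price at Q = 4 is 222. CS is the trapezoid between demand and 45 over [0, 4]: (1/2)[(238 - 45) + (222 - 45)](4) = 740.

740.00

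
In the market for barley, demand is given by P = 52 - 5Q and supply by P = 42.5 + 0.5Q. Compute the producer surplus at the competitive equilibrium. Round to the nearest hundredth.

0.75

Setting demand equal to supply, 9.5 = 5.5Q, so Q* = 1.7273 and P* = 43.3636.
The supply curve's price intercept is 42.5, so PS = (1/2)(Q*)(P* - 42.5) = (1/2)(1.7273)(0.8636) = 0.7459.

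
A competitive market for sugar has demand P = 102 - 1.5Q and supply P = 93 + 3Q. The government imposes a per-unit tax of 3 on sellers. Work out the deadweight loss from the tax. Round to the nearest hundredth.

1.00

Without the tax, 102 - 1.5Q = 93 + 3Q so Q* = 2 and P* = 99.
A tax on sellers shifts supply up by 3: 102 - 1.5Q = 93 + 3Q + 3, so Q_t = 1.3333. Buyers pay P_b = 100; sellers receive P_s = P_b - 3 = 97.
The welfare triangle lost has base Q* - Q_t = 0.6667 and height t = 3, so DWL = (1/2)(0.6667)(3) = 1.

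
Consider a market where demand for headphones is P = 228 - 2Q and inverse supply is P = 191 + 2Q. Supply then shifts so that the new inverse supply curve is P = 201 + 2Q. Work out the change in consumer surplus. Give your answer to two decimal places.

-40.00

Initial equilibrium: Q_0 = 9.25, P_0 = 209.5; CS_0 = (1/2)(9.25)(18.5) = 85.5625, PS_0 = (1/2)(9.25)(18.5) = 85.5625.
New equilibrium: 228 - 2Q = 201 + 2Q gives Q_1 = 6.75, P_1 = 214.5; CS_1 = 45.5625, PS_1 = 45.5625.
Change in consumer surplus = 45.5625 - 85.5625 = -40.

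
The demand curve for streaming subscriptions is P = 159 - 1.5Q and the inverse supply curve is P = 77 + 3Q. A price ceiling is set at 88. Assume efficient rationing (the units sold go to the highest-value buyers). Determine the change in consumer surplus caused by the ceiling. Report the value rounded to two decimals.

1.21

Without the control, 159 - 1.5Q = 77 + 3Q so Q* = 18.2222 and P* = 131.6667.
At P = 88, sellers supply (88 - 77)/3 = 3.6667 while buyers want more, so the quantity traded is 3.6667 at price 88.
CS goes from (1/2)(18.2222)(27.3333) = 249.037 to 250.25 (computed as (159 - 88)(3.6667) - (1/2)(1.5)(3.6667)^2), a change of 1.213.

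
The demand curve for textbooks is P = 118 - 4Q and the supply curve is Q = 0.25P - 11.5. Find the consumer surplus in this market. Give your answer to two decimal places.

162.00

Rewriting supply in inverse form: P = 46 + 4Q.
Equilibrium: 118 - 4Q = 46 + 4Q, so Q* = 9 and P* = 82.
Consumer surplus is the triangle under demand above P*: (1/2)(9)(118 - 82) = (1/2)(9)(36) = 162.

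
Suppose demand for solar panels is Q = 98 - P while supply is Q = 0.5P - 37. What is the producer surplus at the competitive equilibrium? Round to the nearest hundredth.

64.00

Rewriting demand in inverse form: P = 98 - Q.
Rewriting supply in inverse form: P = 74 + 2Q.
Setting demand equal to supply, 24 = 3Q, so Q* = 8 and P* = 90.
The supply curve's price intercept is 74, so PS = (1/2)(Q*)(P* - 74) = (1/2)(8)(16) = 64.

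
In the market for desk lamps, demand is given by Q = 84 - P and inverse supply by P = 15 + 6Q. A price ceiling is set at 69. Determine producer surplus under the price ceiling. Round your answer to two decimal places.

Rewriting demand in inverse form: P = 84 - Q.
Without the control, 84 - Q = 15 + 6Q so Q* = 9.8571 and P* = 74.1429.
At the ceiling price 69, quantity supplied is (69 - 15)/6 = 9; supply is the short side, so Q = 9 trades at P = 69.
PS is the triangle above supply below 69: (1/2)(9)(69 - 15) = 243.

243.00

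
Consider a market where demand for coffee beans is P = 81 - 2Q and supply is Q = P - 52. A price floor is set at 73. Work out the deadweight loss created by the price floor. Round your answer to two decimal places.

Rewriting supply in inverse form: P = 52 + Q.
Without the control, 81 - 2Q = 52 + Q so Q* = 9.6667 and P* = 61.6667.
At the floor price 73, quantity demanded is (81 - 73)/2 = 4; demand is the short side, so Q = 4 trades at P = 73.
The lost-trades triangle has base Q* - 4 = 5.6667 and height equal to the gap between the curves at Q = 4, which is 73 - 56 = 17. DWL = (1/2)(5.6667)(17) = 48.1667.

48.17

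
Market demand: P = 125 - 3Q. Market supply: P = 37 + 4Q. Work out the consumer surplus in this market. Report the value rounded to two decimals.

Equilibrium: 125 - 3Q = 37 + 4Q, so Q* = 12.5714 and P* = 87.2857.
CS is the area between the demand curve and P* from 0 to Q*: (1/2)(12.5714)(37.7143) = 237.0612.

237.06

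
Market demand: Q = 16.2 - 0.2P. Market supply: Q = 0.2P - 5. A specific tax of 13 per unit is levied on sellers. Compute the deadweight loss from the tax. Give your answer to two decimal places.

8.45

Rewriting demand in inverse form: P = 81 - 5Q.
Rewriting supply in inverse form: P = 25 + 5Q.
Pre-tax equilibrium: 81 - 5Q = 25 + 5Q gives Q* = 5.6, P* = 53.
With the tax, sellers need 13 more per unit: 81 - 5Q = 25 + 5Q + 13, so Q_t = 4.3. Buyers pay P_b = 59.5; sellers receive P_s = P_b - 13 = 46.5.
The welfare triangle lost has base Q* - Q_t = 1.3 and height t = 13, so DWL = (1/2)(1.3)(13) = 8.45.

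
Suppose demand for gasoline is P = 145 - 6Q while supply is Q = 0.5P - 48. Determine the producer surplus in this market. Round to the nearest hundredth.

Rewriting supply in inverse form: P = 96 + 2Q.
Equilibrium: 145 - 6Q = 96 + 2Q, so Q* = 6.125 and P* = 108.25.
Producer surplus is the triangle above supply below P*: (1/2)(6.125)(108.25 - 96) = (1/2)(6.125)(12.25) = 37.5156.

37.52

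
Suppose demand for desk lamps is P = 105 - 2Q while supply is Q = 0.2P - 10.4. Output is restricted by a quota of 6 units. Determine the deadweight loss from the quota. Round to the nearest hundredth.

8.64

Rewriting supply in inverse form: P = 52 + 5Q.
Unrestricted equilibrium: Q* = (105 - 52)/(2 + 5) = 7.5714.
At Q = 6 the demand price is 105 - 2(6) = 93 and the supply price is 52 + 5(6) = 82.
DWL = (1/2)(gap between curves at 6) x (Q* - 6) = (1/2)(11)(1.5714) = 8.6429.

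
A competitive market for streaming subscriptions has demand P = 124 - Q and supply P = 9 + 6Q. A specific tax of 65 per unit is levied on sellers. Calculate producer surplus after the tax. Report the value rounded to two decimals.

Pre-tax equilibrium: 124 - Q = 9 + 6Q gives Q* = 16.4286, P* = 107.5714.
A tax on sellers shifts supply up by 65: 124 - Q = 9 + 6Q + 65, so Q_t = 7.1429. Buyers pay P_b = 116.8571; sellers receive P_s = P_b - 65 = 51.8571.
PS = (1/2)(Q_t)(P_s - 9) = (1/2)(7.1429)(42.8571) = 153.0612.

153.06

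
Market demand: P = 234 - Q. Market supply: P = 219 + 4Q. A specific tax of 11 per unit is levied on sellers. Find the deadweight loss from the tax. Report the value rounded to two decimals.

12.10

Without the tax, 234 - Q = 219 + 4Q so Q* = 3 and P* = 231.
With the tax, sellers need 11 more per unit: 234 - Q = 219 + 4Q + 11, so Q_t = 0.8. Buyers pay P_b = 233.2; sellers receive P_s = P_b - 11 = 222.2.
The welfare triangle lost has base Q* - Q_t = 2.2 and height t = 11, so DWL = (1/2)(2.2)(11) = 12.1.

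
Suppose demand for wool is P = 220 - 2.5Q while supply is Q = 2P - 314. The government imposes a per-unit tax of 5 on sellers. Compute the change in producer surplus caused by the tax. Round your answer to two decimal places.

-16.81

Rewriting supply in inverse form: P = 157 + 0.5Q.
Without the tax, 220 - 2.5Q = 157 + 0.5Q so Q* = 21 and P* = 167.5.
A tax on sellers shifts supply up by 5: 220 - 2.5Q = 157 + 0.5Q + 5, so Q_t = 19.3333. Buyers pay P_b = 171.6667; sellers receive P_s = P_b - 5 = 166.6667.
Producers lose the trapezoid between P_s and P* out to Q_t plus the triangle from Q_t to Q*: change in PS = 93.4444 - 110.25 = -16.8056.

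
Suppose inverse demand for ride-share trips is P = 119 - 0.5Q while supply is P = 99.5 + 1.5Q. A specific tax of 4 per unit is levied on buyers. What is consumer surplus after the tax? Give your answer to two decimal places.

15.02

Pre-tax equilibrium: 119 - 0.5Q = 99.5 + 1.5Q gives Q* = 9.75, P* = 114.125.
A tax on buyers shifts demand down by 4: (119 - 4) - 0.5Q = 99.5 + 1.5Q, so Q_t = 7.75. Buyers pay P_b = 115.125; sellers receive P_s = P_b - 4 = 111.125.
CS = (1/2)(Q_t)(119 - P_b) = (1/2)(7.75)(3.875) = 15.0156.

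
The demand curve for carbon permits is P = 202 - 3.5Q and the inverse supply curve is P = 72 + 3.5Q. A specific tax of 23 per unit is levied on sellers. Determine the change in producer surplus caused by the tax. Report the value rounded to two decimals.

-194.68

Pre-tax equilibrium: 202 - 3.5Q = 72 + 3.5Q gives Q* = 18.5714, P* = 137.
A tax on sellers shifts supply up by 23: 202 - 3.5Q = 72 + 3.5Q + 23, so Q_t = 15.2857. Buyers pay P_b = 148.5; sellers receive P_s = P_b - 23 = 125.5.
Producers lose the trapezoid between P_s and P* out to Q_t plus the triangle from Q_t to Q*: change in PS = 408.8929 - 603.5714 = -194.6786.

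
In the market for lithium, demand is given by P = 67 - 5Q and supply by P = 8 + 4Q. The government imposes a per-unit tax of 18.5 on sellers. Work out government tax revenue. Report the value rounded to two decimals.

83.25

Pre-tax equilibrium: 67 - 5Q = 8 + 4Q gives Q* = 6.5556, P* = 34.2222.
With the tax, sellers need 18.5 more per unit: 67 - 5Q = 8 + 4Q + 18.5, so Q_t = 4.5. Buyers pay P_b = 44.5; sellers receive P_s = P_b - 18.5 = 26.
Revenue is the tax times quantity traded: 18.5 x 4.5 = 83.25.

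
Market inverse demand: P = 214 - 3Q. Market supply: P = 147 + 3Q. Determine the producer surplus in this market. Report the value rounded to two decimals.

187.04

Equilibrium: 214 - 3Q = 147 + 3Q, so Q* = 11.1667 and P* = 180.5.
PS is the area between P* and the supply curve from 0 to Q*: (1/2)(11.1667)(33.5) = 187.0417.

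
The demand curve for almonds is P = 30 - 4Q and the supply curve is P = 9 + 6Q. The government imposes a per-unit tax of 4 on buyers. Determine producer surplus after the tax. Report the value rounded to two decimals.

Without the tax, 30 - 4Q = 9 + 6Q so Q* = 2.1 and P* = 21.6.
With the tax, buyers' net willingness to pay falls by 4: (30 - 4) - 4Q = 9 + 6Q, so Q_t = 1.7. Buyers pay P_b = 23.2; sellers receive P_s = P_b - 4 = 19.2.
Producer surplus is the triangle above supply below P_s: (1/2)(1.7)(19.2 - 9) = 8.67.

8.67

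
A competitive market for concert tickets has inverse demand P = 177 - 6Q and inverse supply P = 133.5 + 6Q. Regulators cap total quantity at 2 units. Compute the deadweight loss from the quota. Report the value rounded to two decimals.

15.84

Without the quota, 177 - 6Q = 133.5 + 6Q gives Q* = 3.625.
At Q = 2 the demand price is 177 - 6(2) = 165 and the supply price is 133.5 + 6(2) = 145.5.
DWL = (1/2)(gap between curves at 2) x (Q* - 2) = (1/2)(19.5)(1.625) = 15.8438.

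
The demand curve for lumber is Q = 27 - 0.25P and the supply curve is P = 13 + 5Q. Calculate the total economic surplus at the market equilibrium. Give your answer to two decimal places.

501.39

Rewriting demand in inverse form: P = 108 - 4Q.
Set 108 - 4Q = 13 + 5Q, which gives 95 = 9Q, so Q* = 10.5556 and P* = 108 - 4(10.5556) = 65.7778.
CS = (1/2)(10.5556)(42.2222) = 222.8395 and PS = (1/2)(10.5556)(52.7778) = 278.5494, so total surplus = 501.3889.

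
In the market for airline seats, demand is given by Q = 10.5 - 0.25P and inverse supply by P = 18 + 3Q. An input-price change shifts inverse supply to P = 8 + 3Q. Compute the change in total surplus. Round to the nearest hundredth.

41.43

Rewriting demand in inverse form: P = 42 - 4Q.
Initial equilibrium: Q_0 = 3.4286, P_0 = 28.2857; CS_0 = (1/2)(3.4286)(13.7143) = 23.5102, PS_0 = (1/2)(3.4286)(10.2857) = 17.6327.
New equilibrium: 42 - 4Q = 8 + 3Q gives Q_1 = 4.8571, P_1 = 22.5714; CS_1 = 47.1837, PS_1 = 35.3878.
Change in total surplus = (47.1837 + 35.3878) - (23.5102 + 17.6327) = 41.4286.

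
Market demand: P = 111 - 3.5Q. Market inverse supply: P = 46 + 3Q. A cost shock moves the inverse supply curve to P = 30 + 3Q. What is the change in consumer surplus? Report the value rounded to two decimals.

Initial equilibrium: Q_0 = 10, P_0 = 76; CS_0 = (1/2)(10)(35) = 175, PS_0 = (1/2)(10)(30) = 150.
New equilibrium: 111 - 3.5Q = 30 + 3Q gives Q_1 = 12.4615, P_1 = 67.3846; CS_1 = 271.7574, PS_1 = 232.9349.
Change in consumer surplus = 271.7574 - 175 = 96.7574.

96.76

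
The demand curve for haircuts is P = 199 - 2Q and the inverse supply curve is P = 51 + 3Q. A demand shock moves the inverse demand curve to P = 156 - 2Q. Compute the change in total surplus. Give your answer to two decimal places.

Initial equilibrium: Q_0 = 29.6, P_0 = 139.8; CS_0 = (1/2)(29.6)(59.2) = 876.16, PS_0 = (1/2)(29.6)(88.8) = 1314.24.
New equilibrium: 156 - 2Q = 51 + 3Q gives Q_1 = 21, P_1 = 114; CS_1 = 441, PS_1 = 661.5.
Change in total surplus = (441 + 661.5) - (876.16 + 1314.24) = -1087.9.

-1087.90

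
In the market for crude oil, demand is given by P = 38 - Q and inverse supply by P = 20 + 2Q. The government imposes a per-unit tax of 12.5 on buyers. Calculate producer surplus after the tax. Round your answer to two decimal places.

Pre-tax equilibrium: 38 - Q = 20 + 2Q gives Q* = 6, P* = 32.
A tax on buyers shifts demand down by 12.5: (38 - 12.5) - Q = 20 + 2Q, so Q_t = 1.8333. Buyers pay P_b = 36.1667; sellers receive P_s = P_b - 12.5 = 23.6667.
PS = (1/2)(Q_t)(P_s - 20) = (1/2)(1.8333)(3.6667) = 3.3611.

3.36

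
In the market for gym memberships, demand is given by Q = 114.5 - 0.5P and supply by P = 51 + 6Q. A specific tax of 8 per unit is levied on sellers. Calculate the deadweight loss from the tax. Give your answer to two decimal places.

4.00

Rewriting demand in inverse form: P = 229 - 2Q.
Without the tax, 229 - 2Q = 51 + 6Q so Q* = 22.25 and P* = 184.5.
A tax on sellers shifts supply up by 8: 229 - 2Q = 51 + 6Q + 8, so Q_t = 21.25. Buyers pay P_b = 186.5; sellers receive P_s = P_b - 8 = 178.5.
Deadweight loss is the triangle between the curves from Q_t to Q*: (1/2)(22.25 - 21.25)(8) = 4.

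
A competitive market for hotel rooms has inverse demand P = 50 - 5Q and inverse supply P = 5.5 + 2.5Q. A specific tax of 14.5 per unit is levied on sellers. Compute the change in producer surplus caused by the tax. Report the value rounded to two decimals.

Pre-tax equilibrium: 50 - 5Q = 5.5 + 2.5Q gives Q* = 5.9333, P* = 20.3333.
A tax on sellers shifts supply up by 14.5: 50 - 5Q = 5.5 + 2.5Q + 14.5, so Q_t = 4. Buyers pay P_b = 30; sellers receive P_s = P_b - 14.5 = 15.5.
Producers lose the trapezoid between P_s and P* out to Q_t plus the triangle from Q_t to Q*: change in PS = 20 - 44.0056 = -24.0056.

-24.01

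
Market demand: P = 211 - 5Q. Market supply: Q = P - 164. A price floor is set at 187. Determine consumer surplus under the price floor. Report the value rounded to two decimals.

57.60

Rewriting supply in inverse form: P = 164 + Q.
Without the control, 211 - 5Q = 164 + Q so Q* = 7.8333 and P* = 171.8333.
At P = 187, buyers demand (211 - 187)/5 = 4.8 while sellers would supply more, so the quantity traded is 4.8 at price 187.
CS is the triangle under demand above 187: (1/2)(4.8)(211 - 187) = 57.6.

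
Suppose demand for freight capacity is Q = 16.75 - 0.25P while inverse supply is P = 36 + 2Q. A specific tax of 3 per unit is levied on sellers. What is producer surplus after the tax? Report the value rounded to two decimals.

Rewriting demand in inverse form: P = 67 - 4Q.
Without the tax, 67 - 4Q = 36 + 2Q so Q* = 5.1667 and P* = 46.3333.
With the tax, sellers need 3 more per unit: 67 - 4Q = 36 + 2Q + 3, so Q_t = 4.6667. Buyers pay P_b = 48.3333; sellers receive P_s = P_b - 3 = 45.3333.
PS = (1/2)(Q_t)(P_s - 36) = (1/2)(4.6667)(9.3333) = 21.7778.

21.78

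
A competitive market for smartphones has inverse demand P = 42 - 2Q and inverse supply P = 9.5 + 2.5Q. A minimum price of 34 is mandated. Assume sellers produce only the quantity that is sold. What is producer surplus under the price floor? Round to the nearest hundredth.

78.00

Without the control, 42 - 2Q = 9.5 + 2.5Q so Q* = 7.2222 and P* = 27.5556.
At the floor price 34, quantity demanded is (42 - 34)/2 = 4; demand is the short side, so Q = 4 trades at P = 34.
The supply price at Q = 4 is 19.5. PS is the trapezoid between 34 and supply over [0, 4]: (1/2)[(34 - 9.5) + (34 - 19.5)](4) = 78.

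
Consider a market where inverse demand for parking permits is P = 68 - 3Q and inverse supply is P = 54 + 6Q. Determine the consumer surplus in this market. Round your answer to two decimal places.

Set 68 - 3Q = 54 + 6Q, which gives 14 = 9Q, so Q* = 1.5556 and P* = 68 - 3(1.5556) = 63.3333.
The demand choke price is 68, so CS = (1/2)(Q*)(68 - P*) = (1/2)(1.5556)(4.6667) = 3.6296.

3.63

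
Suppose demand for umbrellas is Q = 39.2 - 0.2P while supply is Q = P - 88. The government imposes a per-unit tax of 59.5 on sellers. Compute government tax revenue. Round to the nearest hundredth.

480.96

Rewriting demand in inverse form: P = 196 - 5Q.
Rewriting supply in inverse form: P = 88 + Q.
Without the tax, 196 - 5Q = 88 + Q so Q* = 18 and P* = 106.
With the tax, sellers need 59.5 more per unit: 196 - 5Q = 88 + Q + 59.5, so Q_t = 8.0833. Buyers pay P_b = 155.5833; sellers receive P_s = P_b - 59.5 = 96.0833.
Revenue is the tax times quantity traded: 59.5 x 8.0833 = 480.9583.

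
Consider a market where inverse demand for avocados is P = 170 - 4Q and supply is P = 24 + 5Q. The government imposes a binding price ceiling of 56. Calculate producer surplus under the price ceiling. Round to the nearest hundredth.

Free-market equilibrium: 170 - 4Q = 24 + 5Q gives Q* = 16.2222, P* = 105.1111.
At the ceiling price 56, quantity supplied is (56 - 24)/5 = 6.4; supply is the short side, so Q = 6.4 trades at P = 56.
PS is the triangle above supply below 56: (1/2)(6.4)(56 - 24) = 102.4.

102.40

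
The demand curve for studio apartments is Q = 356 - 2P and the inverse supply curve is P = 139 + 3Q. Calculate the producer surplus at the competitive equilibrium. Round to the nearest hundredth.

Rewriting demand in inverse form: P = 178 - 0.5Q.
Set 178 - 0.5Q = 139 + 3Q, which gives 39 = 3.5Q, so Q* = 11.1429 and P* = 178 - 0.5(11.1429) = 172.4286.
Producer surplus is the triangle above supply below P*: (1/2)(11.1429)(172.4286 - 139) = (1/2)(11.1429)(33.4286) = 186.2449.

186.24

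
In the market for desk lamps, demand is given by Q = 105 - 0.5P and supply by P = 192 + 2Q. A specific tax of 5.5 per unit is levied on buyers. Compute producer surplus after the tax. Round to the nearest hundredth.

9.77

Rewriting demand in inverse form: P = 210 - 2Q.
Without the tax, 210 - 2Q = 192 + 2Q so Q* = 4.5 and P* = 201.
With the tax, buyers' net willingness to pay falls by 5.5: (210 - 5.5) - 2Q = 192 + 2Q, so Q_t = 3.125. Buyers pay P_b = 203.75; sellers receive P_s = P_b - 5.5 = 198.25.
Producer surplus is the triangle above supply below P_s: (1/2)(3.125)(198.25 - 192) = 9.7656.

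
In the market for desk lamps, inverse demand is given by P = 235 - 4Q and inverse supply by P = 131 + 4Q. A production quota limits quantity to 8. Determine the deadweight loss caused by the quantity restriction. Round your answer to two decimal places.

100.00

Unrestricted equilibrium: Q* = (235 - 131)/(4 + 4) = 13.
At Q = 8 the demand price is 235 - 4(8) = 203 and the supply price is 131 + 4(8) = 163.
DWL = (1/2)(gap between curves at 8) x (Q* - 8) = (1/2)(40)(5) = 100.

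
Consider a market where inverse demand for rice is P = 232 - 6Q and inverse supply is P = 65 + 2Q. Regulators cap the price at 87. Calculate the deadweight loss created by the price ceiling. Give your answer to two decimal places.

390.06

Without the control, 232 - 6Q = 65 + 2Q so Q* = 20.875 and P* = 106.75.
At the ceiling price 87, quantity supplied is (87 - 65)/2 = 11; supply is the short side, so Q = 11 trades at P = 87.
The lost-trades triangle has base Q* - 11 = 9.875 and height equal to the gap between the curves at Q = 11, which is 166 - 87 = 79. DWL = (1/2)(9.875)(79) = 390.0625.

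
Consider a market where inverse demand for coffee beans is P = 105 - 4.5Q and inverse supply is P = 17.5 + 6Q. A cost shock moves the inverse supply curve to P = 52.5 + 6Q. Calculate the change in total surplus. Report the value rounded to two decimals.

-233.33

Initial equilibrium: Q_0 = 8.3333, P_0 = 67.5; CS_0 = (1/2)(8.3333)(37.5) = 156.25, PS_0 = (1/2)(8.3333)(50) = 208.3333.
New equilibrium: 105 - 4.5Q = 52.5 + 6Q gives Q_1 = 5, P_1 = 82.5; CS_1 = 56.25, PS_1 = 75.
Change in total surplus = (56.25 + 75) - (156.25 + 208.3333) = -233.3333.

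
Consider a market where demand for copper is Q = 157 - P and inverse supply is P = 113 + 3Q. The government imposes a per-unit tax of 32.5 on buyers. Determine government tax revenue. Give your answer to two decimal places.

Rewriting demand in inverse form: P = 157 - Q.
Without the tax, 157 - Q = 113 + 3Q so Q* = 11 and P* = 146.
A tax on buyers shifts demand down by 32.5: (157 - 32.5) - Q = 113 + 3Q, so Q_t = 2.875. Buyers pay P_b = 154.125; sellers receive P_s = P_b - 32.5 = 121.625.
Tax revenue = t x Q_t = 32.5 x 2.875 = 93.4375.

93.44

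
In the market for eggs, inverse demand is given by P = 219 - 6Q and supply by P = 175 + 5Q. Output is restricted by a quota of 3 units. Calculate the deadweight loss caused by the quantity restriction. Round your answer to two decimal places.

Unrestricted equilibrium: Q* = (219 - 175)/(6 + 5) = 4.
At Q = 3 the demand price is 219 - 6(3) = 201 and the supply price is 175 + 5(3) = 190.
Deadweight loss is the triangle between the curves from 3 to 4: (1/2)(201 - 190)(4 - 3) = 5.5.

5.50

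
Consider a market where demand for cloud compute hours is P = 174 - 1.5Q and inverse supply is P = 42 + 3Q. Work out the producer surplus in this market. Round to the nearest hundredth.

1290.67

Equilibrium: 174 - 1.5Q = 42 + 3Q, so Q* = 29.3333 and P* = 130.
PS is the area between P* and the supply curve from 0 to Q*: (1/2)(29.3333)(88) = 1290.6667.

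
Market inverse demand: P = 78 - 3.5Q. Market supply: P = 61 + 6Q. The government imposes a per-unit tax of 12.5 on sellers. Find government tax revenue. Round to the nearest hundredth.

5.92

Pre-tax equilibrium: 78 - 3.5Q = 61 + 6Q gives Q* = 1.7895, P* = 71.7368.
With the tax, sellers need 12.5 more per unit: 78 - 3.5Q = 61 + 6Q + 12.5, so Q_t = 0.4737. Buyers pay P_b = 76.3421; sellers receive P_s = P_b - 12.5 = 63.8421.
Revenue is the tax times quantity traded: 12.5 x 0.4737 = 5.9211.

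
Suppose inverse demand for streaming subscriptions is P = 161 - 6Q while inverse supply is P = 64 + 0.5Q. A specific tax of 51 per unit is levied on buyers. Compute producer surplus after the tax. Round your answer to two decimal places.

12.52

Pre-tax equilibrium: 161 - 6Q = 64 + 0.5Q gives Q* = 14.9231, P* = 71.4615.
A tax on buyers shifts demand down by 51: (161 - 51) - 6Q = 64 + 0.5Q, so Q_t = 7.0769. Buyers pay P_b = 118.5385; sellers receive P_s = P_b - 51 = 67.5385.
PS = (1/2)(Q_t)(P_s - 64) = (1/2)(7.0769)(3.5385) = 12.5207.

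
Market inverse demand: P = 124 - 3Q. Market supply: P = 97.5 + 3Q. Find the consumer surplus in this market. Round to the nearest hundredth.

29.26

Equilibrium: 124 - 3Q = 97.5 + 3Q, so Q* = 4.4167 and P* = 110.75.
CS is the area between the demand curve and P* from 0 to Q*: (1/2)(4.4167)(13.25) = 29.2604.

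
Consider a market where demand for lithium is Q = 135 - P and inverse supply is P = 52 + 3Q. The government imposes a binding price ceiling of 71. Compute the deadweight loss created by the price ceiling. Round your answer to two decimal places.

415.68

Rewriting demand in inverse form: P = 135 - Q.
Without the control, 135 - Q = 52 + 3Q so Q* = 20.75 and P* = 114.25.
At the ceiling price 71, quantity supplied is (71 - 52)/3 = 6.3333; supply is the short side, so Q = 6.3333 trades at P = 71.
The lost-trades triangle has base Q* - 6.3333 = 14.4167 and height equal to the gap between the curves at Q = 6.3333, which is 128.6667 - 71 = 57.6667. DWL = (1/2)(14.4167)(57.6667) = 415.6806.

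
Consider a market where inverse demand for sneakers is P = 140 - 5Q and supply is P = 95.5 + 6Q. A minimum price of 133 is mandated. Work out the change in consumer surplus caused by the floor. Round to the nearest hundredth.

Free-market equilibrium: 140 - 5Q = 95.5 + 6Q gives Q* = 4.0455, P* = 119.7727.
At P = 133, buyers demand (140 - 133)/5 = 1.4 while sellers would supply more, so the quantity traded is 1.4 at price 133.
CS goes from (1/2)(4.0455)(20.2273) = 40.9143 to 4.9 (computed as (140 - 133)(1.4) - (1/2)(5)(1.4)^2), a change of -36.0143.

-36.01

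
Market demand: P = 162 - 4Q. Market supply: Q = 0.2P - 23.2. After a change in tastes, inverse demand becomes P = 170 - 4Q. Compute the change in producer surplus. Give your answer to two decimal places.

24.69

Rewriting supply in inverse form: P = 116 + 5Q.
Initial equilibrium: Q_0 = 5.1111, P_0 = 141.5556; CS_0 = (1/2)(5.1111)(20.4444) = 52.2469, PS_0 = (1/2)(5.1111)(25.5556) = 65.3086.
New equilibrium: 170 - 4Q = 116 + 5Q gives Q_1 = 6, P_1 = 146; CS_1 = 72, PS_1 = 90.
Change in producer surplus = 90 - 65.3086 = 24.6914.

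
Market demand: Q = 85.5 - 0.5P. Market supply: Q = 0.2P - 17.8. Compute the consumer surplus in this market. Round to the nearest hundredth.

Rewriting demand in inverse form: P = 171 - 2Q.
Rewriting supply in inverse form: P = 89 + 5Q.
Setting demand equal to supply, 82 = 7Q, so Q* = 11.7143 and P* = 147.5714.
Consumer surplus is the triangle under demand above P*: (1/2)(11.7143)(171 - 147.5714) = (1/2)(11.7143)(23.4286) = 137.2245.

137.22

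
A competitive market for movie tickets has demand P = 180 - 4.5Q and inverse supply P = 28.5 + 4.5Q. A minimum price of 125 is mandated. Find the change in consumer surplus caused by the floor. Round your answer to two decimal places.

-301.45

Without the control, 180 - 4.5Q = 28.5 + 4.5Q so Q* = 16.8333 and P* = 104.25.
At P = 125, buyers demand (180 - 125)/4.5 = 12.2222 while sellers would supply more, so the quantity traded is 12.2222 at price 125.
CS goes from (1/2)(16.8333)(75.75) = 637.5625 to 336.1111 (computed as (180 - 125)(12.2222) - (1/2)(4.5)(12.2222)^2), a change of -301.4514.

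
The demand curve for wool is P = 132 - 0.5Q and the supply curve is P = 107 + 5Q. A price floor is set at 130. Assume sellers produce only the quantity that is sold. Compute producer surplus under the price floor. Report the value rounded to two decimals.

52.00

Free-market equilibrium: 132 - 0.5Q = 107 + 5Q gives Q* = 4.5455, P* = 129.7273.
At P = 130, buyers demand (132 - 130)/0.5 = 4 while sellers would supply more, so the quantity traded is 4 at price 130.
The supply price at Q = 4 is 127. PS is the trapezoid between 130 and supply over [0, 4]: (1/2)[(130 - 107) + (130 - 127)](4) = 52.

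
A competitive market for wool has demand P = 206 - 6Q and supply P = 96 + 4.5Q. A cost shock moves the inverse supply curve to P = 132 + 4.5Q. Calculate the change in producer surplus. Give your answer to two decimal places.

-135.18

Initial equilibrium: Q_0 = 10.4762, P_0 = 143.1429; CS_0 = (1/2)(10.4762)(62.8571) = 329.2517, PS_0 = (1/2)(10.4762)(47.1429) = 246.9388.
New equilibrium: 206 - 6Q = 132 + 4.5Q gives Q_1 = 7.0476, P_1 = 163.7143; CS_1 = 149.0068, PS_1 = 111.7551.
Change in producer surplus = 111.7551 - 246.9388 = -135.1837.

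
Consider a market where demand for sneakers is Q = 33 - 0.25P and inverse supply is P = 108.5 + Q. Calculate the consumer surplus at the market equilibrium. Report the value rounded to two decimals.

44.18

Rewriting demand in inverse form: P = 132 - 4Q.
Set 132 - 4Q = 108.5 + Q, which gives 23.5 = 5Q, so Q* = 4.7 and P* = 132 - 4(4.7) = 113.2.
CS is the area between the demand curve and P* from 0 to Q*: (1/2)(4.7)(18.8) = 44.18.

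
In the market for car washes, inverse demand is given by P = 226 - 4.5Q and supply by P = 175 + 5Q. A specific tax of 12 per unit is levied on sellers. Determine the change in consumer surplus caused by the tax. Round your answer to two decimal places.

Pre-tax equilibrium: 226 - 4.5Q = 175 + 5Q gives Q* = 5.3684, P* = 201.8421.
A tax on sellers shifts supply up by 12: 226 - 4.5Q = 175 + 5Q + 12, so Q_t = 4.1053. Buyers pay P_b = 207.5263; sellers receive P_s = P_b - 12 = 195.5263.
Consumers lose the trapezoid between P* and P_b out to Q_t plus the triangle from Q_t to Q*: change in CS = 37.9197 - 64.8449 = -26.9252.

-26.93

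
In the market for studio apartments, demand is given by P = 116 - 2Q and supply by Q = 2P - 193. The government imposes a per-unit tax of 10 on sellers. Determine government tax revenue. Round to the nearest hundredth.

Rewriting supply in inverse form: P = 96.5 + 0.5Q.
Without the tax, 116 - 2Q = 96.5 + 0.5Q so Q* = 7.8 and P* = 100.4.
A tax on sellers shifts supply up by 10: 116 - 2Q = 96.5 + 0.5Q + 10, so Q_t = 3.8. Buyers pay P_b = 108.4; sellers receive P_s = P_b - 10 = 98.4.
Revenue is the tax times quantity traded: 10 x 3.8 = 38.

38.00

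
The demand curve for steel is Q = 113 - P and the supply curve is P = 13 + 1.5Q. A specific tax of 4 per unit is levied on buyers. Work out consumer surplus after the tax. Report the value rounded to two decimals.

737.28

Rewriting demand in inverse form: P = 113 - Q.
Pre-tax equilibrium: 113 - Q = 13 + 1.5Q gives Q* = 40, P* = 73.
A tax on buyers shifts demand down by 4: (113 - 4) - Q = 13 + 1.5Q, so Q_t = 38.4. Buyers pay P_b = 74.6; sellers receive P_s = P_b - 4 = 70.6.
Consumer surplus is the triangle under demand above P_b: (1/2)(38.4)(113 - 74.6) = 737.28.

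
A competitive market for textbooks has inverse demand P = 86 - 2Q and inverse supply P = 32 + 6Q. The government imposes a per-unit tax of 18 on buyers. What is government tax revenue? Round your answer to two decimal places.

81.00

Pre-tax equilibrium: 86 - 2Q = 32 + 6Q gives Q* = 6.75, P* = 72.5.
A tax on buyers shifts demand down by 18: (86 - 18) - 2Q = 32 + 6Q, so Q_t = 4.5. Buyers pay P_b = 77; sellers receive P_s = P_b - 18 = 59.
Revenue is the tax times quantity traded: 18 x 4.5 = 81.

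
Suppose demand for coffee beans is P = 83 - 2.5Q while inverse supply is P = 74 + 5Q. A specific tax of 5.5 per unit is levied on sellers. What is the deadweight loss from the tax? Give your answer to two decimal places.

Pre-tax equilibrium: 83 - 2.5Q = 74 + 5Q gives Q* = 1.2, P* = 80.
A tax on sellers shifts supply up by 5.5: 83 - 2.5Q = 74 + 5Q + 5.5, so Q_t = 0.4667. Buyers pay P_b = 81.8333; sellers receive P_s = P_b - 5.5 = 76.3333.
Deadweight loss is the triangle between the curves from Q_t to Q*: (1/2)(1.2 - 0.4667)(5.5) = 2.0167.

2.02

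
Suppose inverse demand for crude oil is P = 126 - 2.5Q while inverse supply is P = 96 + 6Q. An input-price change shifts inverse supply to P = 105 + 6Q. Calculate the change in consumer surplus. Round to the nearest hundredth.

-7.94

Initial equilibrium: Q_0 = 3.5294, P_0 = 117.1765; CS_0 = (1/2)(3.5294)(8.8235) = 15.5709, PS_0 = (1/2)(3.5294)(21.1765) = 37.3702.
New equilibrium: 126 - 2.5Q = 105 + 6Q gives Q_1 = 2.4706, P_1 = 119.8235; CS_1 = 7.6298, PS_1 = 18.3114.
Change in consumer surplus = 7.6298 - 15.5709 = -7.9412.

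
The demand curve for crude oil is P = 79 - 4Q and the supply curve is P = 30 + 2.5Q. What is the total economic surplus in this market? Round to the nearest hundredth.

184.69

Set 79 - 4Q = 30 + 2.5Q, which gives 49 = 6.5Q, so Q* = 7.5385 and P* = 79 - 4(7.5385) = 48.8462.
Total surplus is the full triangle between the curves from 0 to Q*: (1/2)(7.5385)(79 - 30) = 184.6923.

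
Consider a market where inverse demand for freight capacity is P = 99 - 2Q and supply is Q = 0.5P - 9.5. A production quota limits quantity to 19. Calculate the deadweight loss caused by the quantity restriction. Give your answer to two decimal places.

Rewriting supply in inverse form: P = 19 + 2Q.
Unrestricted equilibrium: Q* = (99 - 19)/(2 + 2) = 20.
At Q = 19 the demand price is 99 - 2(19) = 61 and the supply price is 19 + 2(19) = 57.
DWL = (1/2)(gap between curves at 19) x (Q* - 19) = (1/2)(4)(1) = 2.

2.00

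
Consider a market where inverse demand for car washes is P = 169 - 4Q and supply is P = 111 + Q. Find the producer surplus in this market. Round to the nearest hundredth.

67.28

Setting demand equal to supply, 58 = 5Q, so Q* = 11.6 and P* = 122.6.
PS is the area between P* and the supply curve from 0 to Q*: (1/2)(11.6)(11.6) = 67.28.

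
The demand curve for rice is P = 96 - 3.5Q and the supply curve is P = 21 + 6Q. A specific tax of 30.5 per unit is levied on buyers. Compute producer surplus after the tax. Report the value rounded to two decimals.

65.83

Without the tax, 96 - 3.5Q = 21 + 6Q so Q* = 7.8947 and P* = 68.3684.
With the tax, buyers' net willingness to pay falls by 30.5: (96 - 30.5) - 3.5Q = 21 + 6Q, so Q_t = 4.6842. Buyers pay P_b = 79.6053; sellers receive P_s = P_b - 30.5 = 49.1053.
PS = (1/2)(Q_t)(P_s - 21) = (1/2)(4.6842)(28.1053) = 65.8255.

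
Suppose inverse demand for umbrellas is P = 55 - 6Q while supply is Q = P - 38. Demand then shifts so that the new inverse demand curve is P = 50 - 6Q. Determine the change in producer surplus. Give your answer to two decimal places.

Rewriting supply in inverse form: P = 38 + Q.
Initial equilibrium: Q_0 = 2.4286, P_0 = 40.4286; CS_0 = (1/2)(2.4286)(14.5714) = 17.6939, PS_0 = (1/2)(2.4286)(2.4286) = 2.949.
New equilibrium: 50 - 6Q = 38 + Q gives Q_1 = 1.7143, P_1 = 39.7143; CS_1 = 8.8163, PS_1 = 1.4694.
Change in producer surplus = 1.4694 - 2.949 = -1.4796.

-1.48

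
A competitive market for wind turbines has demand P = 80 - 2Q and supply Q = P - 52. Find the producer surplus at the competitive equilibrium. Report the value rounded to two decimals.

Rewriting supply in inverse form: P = 52 + Q.
Set 80 - 2Q = 52 + Q, which gives 28 = 3Q, so Q* = 9.3333 and P* = 80 - 2(9.3333) = 61.3333.
Producer surplus is the triangle above supply below P*: (1/2)(9.3333)(61.3333 - 52) = (1/2)(9.3333)(9.3333) = 43.5556.

43.56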